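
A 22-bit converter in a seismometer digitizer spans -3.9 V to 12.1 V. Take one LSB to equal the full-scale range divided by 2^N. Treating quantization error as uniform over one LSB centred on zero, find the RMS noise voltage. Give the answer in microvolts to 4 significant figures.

1.101 µV

The full-scale span is 12.1 − (-3.9) = 16 V.
LSB = 16 V / 2^22 = 3.81470 µV.
For a uniform distribution on [−LSB/2, +LSB/2], V_rms = LSB/√12 = 3.81470 µV/3.4641 = 1.101 µV.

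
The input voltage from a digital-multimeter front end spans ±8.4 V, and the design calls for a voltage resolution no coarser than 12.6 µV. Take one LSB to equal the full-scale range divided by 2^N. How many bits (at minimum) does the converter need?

21 bits

Range = 8.4 − (-8.4) = 16.8 V.
Levels needed ≥ 16.8/12.6 µV = 1.333e6. 2^21 = 2097152 suffices, so N_min = 21.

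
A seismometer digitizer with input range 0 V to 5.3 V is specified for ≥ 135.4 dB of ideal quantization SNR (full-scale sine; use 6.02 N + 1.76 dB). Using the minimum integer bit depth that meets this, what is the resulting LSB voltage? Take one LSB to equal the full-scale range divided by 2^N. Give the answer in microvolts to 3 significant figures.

Range is 5.3 V.
Solving 6.02 N ≥ 135.4 − 1.76: N ≥ 22.199. Round up → N = 23.
One LSB is 5.3 V / 8388608 = 0.632 µV.

0.632 µV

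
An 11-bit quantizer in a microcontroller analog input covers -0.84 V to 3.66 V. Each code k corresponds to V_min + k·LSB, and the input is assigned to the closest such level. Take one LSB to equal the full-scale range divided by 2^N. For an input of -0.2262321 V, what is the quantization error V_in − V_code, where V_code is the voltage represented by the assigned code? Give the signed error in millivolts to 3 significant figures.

The full-scale span is 3.66 − (-0.84) = 4.5 V. LSB = 4.5 V / 2^11 ≈ 2.197 mV.
(V_in − V_min)/LSB = (-0.2262321 − (-0.84)) × 2048/4.5 = 279.3326 → nearest code k = 279.
Reconstructed level: -0.84 + 279 × 4.5/2048 V = -0.2269628906 V.
Error = V_in − V_code = -0.2262321 − (-0.2269628906) = +0.731 mV.

+0.731 mV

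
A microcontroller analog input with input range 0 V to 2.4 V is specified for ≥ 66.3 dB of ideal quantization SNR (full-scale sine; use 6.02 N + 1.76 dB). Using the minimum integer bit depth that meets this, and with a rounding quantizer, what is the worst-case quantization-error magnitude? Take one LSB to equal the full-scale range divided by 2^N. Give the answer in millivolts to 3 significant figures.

V_FS = 2.4 V.
Required N = ⌈(66.3 − 1.76)/6.02⌉ = ⌈10.721⌉ = 11.
LSB = 2.4 V ÷ 2^11 = 2.4/2048 V = 1.1719 mV.
Max error for round-to-nearest is LSB/2 = 0.586 mV.

0.586 mV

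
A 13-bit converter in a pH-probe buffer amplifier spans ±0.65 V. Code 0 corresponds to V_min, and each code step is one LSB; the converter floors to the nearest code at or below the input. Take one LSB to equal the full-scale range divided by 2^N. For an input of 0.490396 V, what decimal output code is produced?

Span: 0.65 V − (-0.65 V) = 1.3 V. LSB = 1.3 V / 2^13 ≈ 158.7 µV.
(V_in − V_min) × 2^13/range = (0.490396 − (-0.65)) × 8192/1.3 = 7186.249.
Floor → code = 7186.

7186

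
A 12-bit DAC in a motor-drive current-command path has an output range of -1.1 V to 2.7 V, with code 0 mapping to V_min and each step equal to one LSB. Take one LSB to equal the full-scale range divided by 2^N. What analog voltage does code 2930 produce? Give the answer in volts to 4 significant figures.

1.618 V

The full-scale span is 2.7 − (-1.1) = 3.8 V. LSB = 3.8 V / 2^12.
V_out = V_min + code × LSB = -1.1 V + 2930 × 3.8 V / 4096
      = -1.1 + 2.71826 = 1.61826 V.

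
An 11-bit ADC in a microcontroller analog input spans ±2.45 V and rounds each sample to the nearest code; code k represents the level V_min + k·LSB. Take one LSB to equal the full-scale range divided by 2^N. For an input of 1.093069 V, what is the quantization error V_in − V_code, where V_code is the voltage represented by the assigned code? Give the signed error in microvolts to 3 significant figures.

−339 µV

Range = 2.45 − (-2.45) = 4.9 V. LSB = 4.9 V / 2^11 ≈ 2.393 mV.
Position in LSBs: (1.093069 − (-2.45)) × 2048/4.9 = 1480.8582; rounding gives k = 1481.
V_code = V_min + k × range/2^11 = -2.45 + 1481 × 4.9/2048 = 1.093408203 V.
e = 1.093069 − (1.093408203) = −339 µV.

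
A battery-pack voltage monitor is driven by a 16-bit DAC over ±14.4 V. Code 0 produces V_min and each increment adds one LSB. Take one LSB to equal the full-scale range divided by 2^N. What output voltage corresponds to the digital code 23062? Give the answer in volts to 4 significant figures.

Full-scale range = 14.4 V − (-14.4 V) = 28.8 V. LSB = 28.8 V / 2^16.
V_out = -14.4 + 23062 × (28.8/65536) V
      = -14.4 V + 10.1347 V = -4.26533 V.

-4.265 V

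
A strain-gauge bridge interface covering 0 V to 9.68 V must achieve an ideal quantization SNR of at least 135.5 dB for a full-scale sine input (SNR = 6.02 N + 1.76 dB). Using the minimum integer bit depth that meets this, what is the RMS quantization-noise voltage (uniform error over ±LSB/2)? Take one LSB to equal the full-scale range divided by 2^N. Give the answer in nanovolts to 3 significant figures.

333 nV

Range is 9.68 V.
Required N = ⌈(135.5 − 1.76)/6.02⌉ = ⌈22.216⌉ = 23.
One LSB is 9.68 V / 8388608 = 1.1539 µV.
σ_q = LSB/√12 = 1.1539 µV/3.4641 = 333 nV.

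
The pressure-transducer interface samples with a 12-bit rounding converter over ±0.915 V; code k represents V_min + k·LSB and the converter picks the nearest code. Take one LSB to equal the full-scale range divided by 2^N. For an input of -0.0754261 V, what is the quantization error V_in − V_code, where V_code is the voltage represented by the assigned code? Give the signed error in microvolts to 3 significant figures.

Range = 0.915 − (-0.915) = 1.83 V. LSB = 1.83 V / 2^12 ≈ 446.8 µV.
(V_in − V_min)/LSB = (-0.0754261 − (-0.915)) × 4096/1.83 = 1879.1774 → nearest code k = 1879.
V_code = V_min + k × range/2^12 = -0.915 + 1879 × 1.83/4096 = -0.07550537109 V.
e = -0.0754261 − (-0.07550537109) = +79.3 µV.

+79.3 µV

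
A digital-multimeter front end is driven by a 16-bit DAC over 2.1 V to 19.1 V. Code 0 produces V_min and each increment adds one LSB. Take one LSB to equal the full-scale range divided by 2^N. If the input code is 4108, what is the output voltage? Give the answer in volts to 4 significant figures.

3.166 V

Range = 19.1 − (2.1) = 17 V. LSB = 17 V / 2^16.
Output = V_min + (4108/65536) × range = 2.1 + 0.0626831 × 17 V
      = 2.1 V + 1.06561 V = 3.16561 V.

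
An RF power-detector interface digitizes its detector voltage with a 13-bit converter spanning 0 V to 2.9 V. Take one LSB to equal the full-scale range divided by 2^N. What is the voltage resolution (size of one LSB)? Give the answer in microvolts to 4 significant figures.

Full-scale range = 2.9 V.
There are 2^13 = 8192 steps.
Step size = 2.9/8192 V = 354.0 µV.

354.0 µV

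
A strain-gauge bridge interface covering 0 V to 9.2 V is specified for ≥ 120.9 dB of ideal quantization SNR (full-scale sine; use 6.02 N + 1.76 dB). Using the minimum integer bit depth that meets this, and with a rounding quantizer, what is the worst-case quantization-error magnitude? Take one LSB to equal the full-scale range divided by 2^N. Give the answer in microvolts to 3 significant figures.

Span = 9.2 V.
Required N = ⌈(120.9 − 1.76)/6.02⌉ = ⌈19.791⌉ = 20.
Step size = 9.2/1048576 V = 8.7738 µV.
|e|_max = LSB/2 = 4.39 µV.

4.39 µV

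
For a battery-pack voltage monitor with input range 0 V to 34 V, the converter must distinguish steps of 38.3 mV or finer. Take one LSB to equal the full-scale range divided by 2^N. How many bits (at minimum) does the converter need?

Full-scale range = 34 V.
Required number of levels: 34/38.3 mV = 887.73; smallest N with 2^N ≥ that is 10.

10 bits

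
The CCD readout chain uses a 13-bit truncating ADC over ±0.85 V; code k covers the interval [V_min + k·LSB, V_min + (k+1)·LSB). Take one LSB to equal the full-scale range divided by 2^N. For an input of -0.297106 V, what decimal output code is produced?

2664

Full-scale range = 0.85 V − (-0.85 V) = 1.7 V. LSB = 1.7 V / 2^13 ≈ 207.5 µV.
V_in − V_min = -0.297106 − (-0.85) = 0.552894 V.
Divide by LSB: 0.552894 × 8192/1.7 = 2664.2986.
Truncating gives code 2664.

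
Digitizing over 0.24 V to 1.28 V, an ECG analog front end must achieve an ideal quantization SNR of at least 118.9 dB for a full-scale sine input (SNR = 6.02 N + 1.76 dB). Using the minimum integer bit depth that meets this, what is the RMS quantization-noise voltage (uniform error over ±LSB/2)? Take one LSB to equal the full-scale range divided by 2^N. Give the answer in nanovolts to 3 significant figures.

286 nV

Range = 1.28 − (0.24) = 1.04 V.
N ≥ (118.9 − 1.76)/6.02 = 19.458 → N_min = 20.
Step size = 1.04/1048576 V = 0.99182 µV.
V_rms = LSB/√12 = 286 nV.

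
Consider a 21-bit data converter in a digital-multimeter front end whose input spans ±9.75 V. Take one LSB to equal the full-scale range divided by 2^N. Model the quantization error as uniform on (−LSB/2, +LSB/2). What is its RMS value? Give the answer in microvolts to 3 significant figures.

Span: 9.75 V − (-9.75 V) = 19.5 V.
One LSB is 19.5 V / 2097152 = 9.2983 µV.
RMS of a uniform error over width LSB is LSB/√12 = 2.68 µV.

2.68 µV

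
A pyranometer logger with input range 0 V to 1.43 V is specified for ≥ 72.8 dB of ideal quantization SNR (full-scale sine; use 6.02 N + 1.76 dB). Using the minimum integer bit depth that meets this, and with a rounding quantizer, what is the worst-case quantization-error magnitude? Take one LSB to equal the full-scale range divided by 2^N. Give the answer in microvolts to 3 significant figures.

175 µV

Full-scale range = 1.43 V.
N ≥ (72.8 − 1.76)/6.02 = 11.801 → N_min = 12.
One LSB is 1.43 V / 4096 = 349.12 µV.
Half an LSB is 175 µV.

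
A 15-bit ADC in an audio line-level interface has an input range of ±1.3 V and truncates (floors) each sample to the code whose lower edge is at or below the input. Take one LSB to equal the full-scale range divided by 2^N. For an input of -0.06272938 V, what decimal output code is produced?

15593

Span: 1.3 V − (-1.3 V) = 2.6 V. LSB = 2.6 V / 2^15 ≈ 79.35 µV.
V_in − V_min = -0.06272938 − (-1.3) = 1.23727062 V.
Divide by LSB: 1.23727062 × 32768/2.6 = 15593.4168.
Truncating gives code 15593.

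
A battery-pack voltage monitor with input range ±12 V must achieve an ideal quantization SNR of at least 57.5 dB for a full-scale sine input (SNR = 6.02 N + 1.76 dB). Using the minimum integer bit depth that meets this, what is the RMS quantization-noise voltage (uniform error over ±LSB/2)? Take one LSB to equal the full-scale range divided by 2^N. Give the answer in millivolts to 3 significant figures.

Range = 12 − (-12) = 24 V.
N ≥ (57.5 − 1.76)/6.02 = 9.259 → N_min = 10.
Step size = 24/1024 V = 23.438 mV.
V_rms = LSB/√12 = 6.77 mV.

6.77 mV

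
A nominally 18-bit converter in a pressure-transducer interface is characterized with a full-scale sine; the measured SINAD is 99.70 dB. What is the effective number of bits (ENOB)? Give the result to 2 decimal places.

16.27 bits

ENOB = (99.70 − 1.76)/6.02 = 16.2691 bits.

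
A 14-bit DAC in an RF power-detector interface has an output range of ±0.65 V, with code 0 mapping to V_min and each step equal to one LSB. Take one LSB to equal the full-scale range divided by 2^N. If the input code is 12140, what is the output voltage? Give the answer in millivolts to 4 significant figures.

Full-scale range = 0.65 V − (-0.65 V) = 1.3 V. LSB = 1.3 V / 2^14.
Output = V_min + (12140/16384) × range = -0.65 + 0.740967 × 1.3 V
      = -0.65 V + 0.963257 V = 0.313257 V.

313.3 mV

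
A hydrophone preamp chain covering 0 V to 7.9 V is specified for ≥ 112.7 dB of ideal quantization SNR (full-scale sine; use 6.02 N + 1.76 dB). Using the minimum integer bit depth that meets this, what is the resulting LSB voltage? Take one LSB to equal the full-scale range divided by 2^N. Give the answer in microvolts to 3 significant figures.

Span = 7.9 V.
6.02 N + 1.76 ≥ 112.7 gives N ≥ 18.429, so the minimum integer is 19.
LSB = 7.9 V / 2^19 = 15.1 µV.

15.1 µV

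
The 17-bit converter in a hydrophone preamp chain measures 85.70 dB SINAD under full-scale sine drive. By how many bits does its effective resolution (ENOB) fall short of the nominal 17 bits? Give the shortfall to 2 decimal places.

N_eff = (85.70 − 1.76)/6.02 = 13.9435 bits.
Lost resolution: 17 − 13.9435 = 3.0565 bits.

3.06 bits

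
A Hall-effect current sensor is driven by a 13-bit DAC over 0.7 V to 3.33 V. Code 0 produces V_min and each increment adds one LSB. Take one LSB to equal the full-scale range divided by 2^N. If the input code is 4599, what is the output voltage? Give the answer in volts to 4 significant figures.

2.176 V

Span: 3.33 V − (0.7 V) = 2.63 V. LSB = 2.63 V / 2^13.
V_out = 0.7 + 4599 × (2.63/8192) V
      = 0.7 + 1.47649 = 2.17649 V.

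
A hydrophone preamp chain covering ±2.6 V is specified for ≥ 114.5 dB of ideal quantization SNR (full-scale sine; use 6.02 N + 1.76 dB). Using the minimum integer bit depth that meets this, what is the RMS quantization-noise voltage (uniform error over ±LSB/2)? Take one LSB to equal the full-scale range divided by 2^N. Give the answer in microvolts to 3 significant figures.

Span: 2.6 V − (-2.6 V) = 5.2 V.
N ≥ (114.5 − 1.76)/6.02 = 18.728 → N_min = 19.
LSB = 5.2 V / 2^19 = 9.9182 µV.
V_rms = LSB/√12 = 2.86 µV.

2.86 µV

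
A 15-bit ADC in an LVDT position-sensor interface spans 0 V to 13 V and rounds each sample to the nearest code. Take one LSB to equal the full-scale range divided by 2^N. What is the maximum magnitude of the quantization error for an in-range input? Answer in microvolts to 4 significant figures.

198.4 µV

V_FS = 13 V.
LSB = 13 V / 2^15 = 396.729 µV.
Worst-case error for round-to-nearest is half an LSB: 198.4 µV.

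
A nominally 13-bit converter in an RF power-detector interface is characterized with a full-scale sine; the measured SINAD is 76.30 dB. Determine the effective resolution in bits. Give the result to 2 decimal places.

12.38 bits

Inverting SNR = 6.02 N + 1.76: N_eff = (76.30 − 1.76)/6.02 = 12.3821.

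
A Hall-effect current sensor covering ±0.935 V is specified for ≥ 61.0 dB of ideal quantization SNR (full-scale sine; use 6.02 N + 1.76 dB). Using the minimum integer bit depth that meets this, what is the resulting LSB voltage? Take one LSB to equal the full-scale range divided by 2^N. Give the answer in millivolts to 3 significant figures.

1.83 mV

Span: 0.935 V − (-0.935 V) = 1.87 V.
Solving 6.02 N ≥ 61.0 − 1.76: N ≥ 9.841. Round up → N = 10.
Step size = 1.87/1024 V = 1.83 mV.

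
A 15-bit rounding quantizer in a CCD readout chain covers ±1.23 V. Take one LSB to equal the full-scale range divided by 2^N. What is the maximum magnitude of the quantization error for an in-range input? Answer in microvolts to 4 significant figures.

37.54 µV

Range = 1.23 − (-1.23) = 2.46 V.
Step size = 2.46/32768 V = 75.0732 µV.
Worst-case error for round-to-nearest is half an LSB: 37.54 µV.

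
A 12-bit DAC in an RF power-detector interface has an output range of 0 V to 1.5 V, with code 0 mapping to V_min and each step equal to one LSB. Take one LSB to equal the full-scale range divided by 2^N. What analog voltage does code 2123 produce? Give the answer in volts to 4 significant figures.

0.7775 V

V_FS = 1.5 V. LSB = 1.5 V / 2^12.
Output = V_min + (2123/4096) × range = 0 + 0.518311 × 1.5 V
      = 0 V + 0.777466 V = 0.777466 V.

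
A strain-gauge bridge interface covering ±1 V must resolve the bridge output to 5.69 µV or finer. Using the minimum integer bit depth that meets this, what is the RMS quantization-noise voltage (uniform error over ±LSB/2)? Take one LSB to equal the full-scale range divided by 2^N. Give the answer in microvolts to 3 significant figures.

1.10 µV

Span: 1 V − (-1 V) = 2 V.
Need 2^N ≥ 2 V / 5.69 µV = 351500 → N_min = 19.
LSB = 2 V / 2^19 = 3.8147 µV.
σ_q = LSB/√12 = 3.8147 µV/3.4641 = 1.10 µV.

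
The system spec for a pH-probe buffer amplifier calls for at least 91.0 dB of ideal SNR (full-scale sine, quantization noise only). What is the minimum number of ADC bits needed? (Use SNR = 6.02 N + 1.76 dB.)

15 bits

6.02 N + 1.76 ≥ 91.0 gives N ≥ 14.824, so the minimum integer is 15.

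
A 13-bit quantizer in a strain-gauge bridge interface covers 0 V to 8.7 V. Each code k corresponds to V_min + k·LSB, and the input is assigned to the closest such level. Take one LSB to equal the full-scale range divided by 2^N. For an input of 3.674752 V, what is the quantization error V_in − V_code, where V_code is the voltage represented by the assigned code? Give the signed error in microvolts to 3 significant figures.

V_FS = 8.7 V. LSB = 8.7 V / 2^13 ≈ 1.062 mV.
(3.674752 − (0)) / LSB = 3.674752 × 8192/8.7 = 3460.1803. Nearest integer: k = 3460.
Reconstructed level: 0 + 3460 × 8.7/8192 V = 3.674560547 V.
V_in − V_code = 3.674752 − (3.674560547) = +191 µV.

+191 µV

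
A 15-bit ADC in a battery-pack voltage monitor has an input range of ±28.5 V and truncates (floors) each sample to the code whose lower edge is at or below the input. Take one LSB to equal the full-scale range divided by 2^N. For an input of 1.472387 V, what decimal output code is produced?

17230

Span: 28.5 V − (-28.5 V) = 57 V. LSB = 57 V / 2^15 ≈ 1.740 mV.
(V_in − V_min) × 2^15/range = (1.472387 − (-28.5)) × 32768/57 = 17230.442.
Floor → code = 17230.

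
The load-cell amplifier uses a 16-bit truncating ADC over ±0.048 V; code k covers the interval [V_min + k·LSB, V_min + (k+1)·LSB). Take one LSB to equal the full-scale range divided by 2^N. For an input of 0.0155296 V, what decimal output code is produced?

The full-scale span is 0.048 − (-0.048) = 0.096 V. LSB = 0.096 V / 2^16 ≈ 1.465 µV.
code = ⌊(V_in − V_min)/LSB⌋ = ⌊(V_in − V_min) × 2^16 / range⌋
     = ⌊(0.0155296 − (-0.048)) × 65536 / 0.096⌋ = ⌊0.0635296 × 65536/0.096⌋
     = ⌊43369.540⌋ = 43369.

43369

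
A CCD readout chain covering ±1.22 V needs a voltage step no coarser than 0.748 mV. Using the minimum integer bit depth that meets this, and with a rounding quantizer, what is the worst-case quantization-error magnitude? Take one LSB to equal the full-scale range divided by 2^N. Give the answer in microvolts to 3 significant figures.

298 µV

Span: 1.22 V − (-1.22 V) = 2.44 V.
2.44 V / 0.748 mV = 3262. Since 2^11 = 2048 and 2^12 = 4096, N = 12.
Step size = 2.44/4096 V = 0.59570 mV.
Max error for round-to-nearest is LSB/2 = 298 µV.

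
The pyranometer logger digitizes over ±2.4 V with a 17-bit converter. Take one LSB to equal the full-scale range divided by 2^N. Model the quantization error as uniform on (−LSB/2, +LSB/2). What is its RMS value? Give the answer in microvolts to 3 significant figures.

10.6 µV

Span: 2.4 V − (-2.4 V) = 4.8 V.
LSB = 4.8 V / 2^17 = 36.621 µV.
V_rms = LSB/√12 = 36.621 µV / √12 = 10.6 µV.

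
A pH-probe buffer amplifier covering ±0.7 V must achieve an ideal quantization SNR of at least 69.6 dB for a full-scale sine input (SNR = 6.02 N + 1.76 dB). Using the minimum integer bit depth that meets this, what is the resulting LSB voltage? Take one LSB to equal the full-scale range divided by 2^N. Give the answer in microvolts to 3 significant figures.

Full-scale range = 0.7 V − (-0.7 V) = 1.4 V.
6.02 N + 1.76 ≥ 69.6 gives N ≥ 11.269, so the minimum integer is 12.
LSB = 1.4 V ÷ 2^12 = 1.4/4096 V = 342 µV.

342 µV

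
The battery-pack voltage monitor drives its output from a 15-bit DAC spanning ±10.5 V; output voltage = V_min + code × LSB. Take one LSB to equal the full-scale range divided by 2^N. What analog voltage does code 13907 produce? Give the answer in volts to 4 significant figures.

The full-scale span is 10.5 − (-10.5) = 21 V. LSB = 21 V / 2^15.
V_out = -10.5 + 13907 × (21/32768) V
      = -10.5 + 8.91257 = -1.58743 V.

-1.587 V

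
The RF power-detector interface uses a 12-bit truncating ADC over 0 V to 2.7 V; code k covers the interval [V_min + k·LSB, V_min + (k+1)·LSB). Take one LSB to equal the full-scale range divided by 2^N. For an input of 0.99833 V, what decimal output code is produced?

Span = 2.7 V. LSB = 2.7 V / 2^12 ≈ 0.6592 mV.
(V_in − V_min) × 2^12/range = (0.99833 − (0)) × 4096/2.7 = 1514.504.
Floor → code = 1514.

1514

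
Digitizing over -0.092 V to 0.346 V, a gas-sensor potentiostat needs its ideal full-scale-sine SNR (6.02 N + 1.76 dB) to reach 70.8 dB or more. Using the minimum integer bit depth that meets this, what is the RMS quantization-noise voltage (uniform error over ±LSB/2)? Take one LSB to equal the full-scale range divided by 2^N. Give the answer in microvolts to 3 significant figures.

30.9 µV

Range = 0.346 − (-0.092) = 0.438 V.
Solving 6.02 N ≥ 70.8 − 1.76: N ≥ 11.468. Round up → N = 12.
Step size = 0.438/4096 V = 106.93 µV.
V_rms = LSB/√12 = 30.9 µV.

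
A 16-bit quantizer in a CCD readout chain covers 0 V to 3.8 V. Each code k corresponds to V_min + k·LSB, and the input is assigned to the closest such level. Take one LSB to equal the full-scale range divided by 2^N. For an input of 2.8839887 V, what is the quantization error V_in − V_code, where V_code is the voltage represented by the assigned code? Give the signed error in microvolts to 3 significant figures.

Full-scale range = 3.8 V. LSB = 3.8 V / 2^16 ≈ 57.98 µV.
(V_in − V_min)/LSB = (2.8839887 − (0)) × 65536/3.8 = 49738.1799 → nearest code k = 49738.
V_code = V_min + k × range/2^16 = 0 + 49738 × 3.8/65536 = 2.8839782715 V.
e = 2.8839887 − (2.8839782715) = +10.4 µV.

+10.4 µV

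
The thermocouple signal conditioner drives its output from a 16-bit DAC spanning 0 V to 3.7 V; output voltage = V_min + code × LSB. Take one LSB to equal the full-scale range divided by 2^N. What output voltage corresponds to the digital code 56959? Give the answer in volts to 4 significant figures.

Full-scale range = 3.7 V. LSB = 3.7 V / 2^16.
V_out = V_min + code × LSB = 0 V + 56959 × 3.7 V / 65536
      = 0 V + 3.21576 V = 3.21576 V.

3.216 V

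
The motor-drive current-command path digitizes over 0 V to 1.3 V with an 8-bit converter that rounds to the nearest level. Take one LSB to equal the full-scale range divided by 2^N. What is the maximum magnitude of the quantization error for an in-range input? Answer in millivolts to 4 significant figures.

Range is 1.3 V.
LSB = 1.3 V / 2^8 = 5.07813 mV.
A rounding quantizer has |error| ≤ LSB/2 = 2.539 mV.

2.539 mV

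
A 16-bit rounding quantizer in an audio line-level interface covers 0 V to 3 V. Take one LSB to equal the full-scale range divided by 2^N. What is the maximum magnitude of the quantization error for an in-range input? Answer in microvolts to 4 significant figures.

22.89 µV

Span = 3 V.
One LSB is 3 V / 65536 = 45.7764 µV.
|e|_max = LSB/2 = 22.89 µV.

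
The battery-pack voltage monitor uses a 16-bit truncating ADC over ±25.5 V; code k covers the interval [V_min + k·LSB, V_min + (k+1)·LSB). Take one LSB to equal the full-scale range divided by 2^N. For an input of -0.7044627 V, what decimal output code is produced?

Range = 25.5 − (-25.5) = 51 V. LSB = 51 V / 2^16 ≈ 0.7782 mV.
code = ⌊(V_in − V_min)/LSB⌋ = ⌊(V_in − V_min) × 2^16 / range⌋
     = ⌊(-0.7044627 − (-25.5)) × 65536 / 51⌋ = ⌊24.7955373 × 65536/51⌋
     = ⌊31862.752⌋ = 31862.

31862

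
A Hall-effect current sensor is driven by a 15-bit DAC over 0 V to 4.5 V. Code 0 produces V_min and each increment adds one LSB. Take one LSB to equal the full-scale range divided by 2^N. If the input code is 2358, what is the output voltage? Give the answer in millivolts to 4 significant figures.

Range is 4.5 V. LSB = 4.5 V / 2^15.
Output = V_min + (2358/32768) × range = 0 + 0.0719604 × 4.5 V
      = 0 V + 0.323822 V = 0.323822 V.

323.8 mV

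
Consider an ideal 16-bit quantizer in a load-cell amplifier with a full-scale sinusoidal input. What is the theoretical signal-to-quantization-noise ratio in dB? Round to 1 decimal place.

98.1 dB

For an ideal N-bit converter with full-scale sine input, SNR = 6.02 N + 1.76 dB. SNR = 6.02 × 16 + 1.76 = 96.32 + 1.76 = 98.08 dB.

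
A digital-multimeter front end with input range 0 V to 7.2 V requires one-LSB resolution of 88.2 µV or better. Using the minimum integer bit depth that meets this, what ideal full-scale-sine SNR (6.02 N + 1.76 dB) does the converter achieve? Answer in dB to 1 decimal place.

104.1 dB

Span = 7.2 V.
Need 2^N ≥ 7.2 V / 88.2 µV = 81630 → N_min = 17.
6.02(17) + 1.76 = 104.10 dB.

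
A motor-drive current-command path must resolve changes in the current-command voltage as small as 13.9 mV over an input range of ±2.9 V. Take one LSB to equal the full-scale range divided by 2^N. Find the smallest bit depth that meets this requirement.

Range = 2.9 − (-2.9) = 5.8 V.
Levels needed ≥ 5.8/13.9 mV = 417.3. 2^9 = 512 suffices, so N_min = 9.

9 bits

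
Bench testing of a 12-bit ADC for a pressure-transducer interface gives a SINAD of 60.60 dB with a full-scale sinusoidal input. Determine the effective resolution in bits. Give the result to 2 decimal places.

ENOB = (SINAD − 1.76) / 6.02 = (60.60 − 1.76) / 6.02 = 58.84 / 6.02 = 9.7741.

9.77 bits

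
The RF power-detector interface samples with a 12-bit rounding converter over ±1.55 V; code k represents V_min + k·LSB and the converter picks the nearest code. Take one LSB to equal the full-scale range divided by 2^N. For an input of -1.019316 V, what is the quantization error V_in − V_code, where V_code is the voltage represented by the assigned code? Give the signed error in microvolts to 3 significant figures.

Range = 1.55 − (-1.55) = 3.1 V. LSB = 3.1 V / 2^12 ≈ 0.7568 mV.
(V_in − V_min)/LSB = (-1.019316 − (-1.55)) × 4096/3.1 = 701.1876 → nearest code k = 701.
V_code = V_min + k × range/2^12 = -1.55 + 701 × 3.1/4096 = -1.019458008 V.
e = -1.019316 − (-1.019458008) = +142 µV.

+142 µV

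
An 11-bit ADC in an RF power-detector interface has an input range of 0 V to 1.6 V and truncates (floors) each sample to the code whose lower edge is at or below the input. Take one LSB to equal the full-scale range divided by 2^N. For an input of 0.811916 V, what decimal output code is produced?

Range is 1.6 V. LSB = 1.6 V / 2^11 ≈ 0.7812 mV.
V_in − V_min = 0.811916 − (0) = 0.811916 V.
Divide by LSB: 0.811916 × 2048/1.6 = 1039.2525.
Truncating gives code 1039.

1039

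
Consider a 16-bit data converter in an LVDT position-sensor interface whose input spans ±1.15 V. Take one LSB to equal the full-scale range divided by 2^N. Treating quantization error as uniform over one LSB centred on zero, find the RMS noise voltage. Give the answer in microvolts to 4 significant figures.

10.13 µV

Range = 1.15 − (-1.15) = 2.3 V.
One LSB is 2.3 V / 65536 = 35.0952 µV.
RMS of a uniform error over width LSB is LSB/√12 = 10.13 µV.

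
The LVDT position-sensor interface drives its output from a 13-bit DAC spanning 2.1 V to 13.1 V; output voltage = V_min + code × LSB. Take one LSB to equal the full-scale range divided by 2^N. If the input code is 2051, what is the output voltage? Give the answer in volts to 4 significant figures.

Range = 13.1 − (2.1) = 11 V. LSB = 11 V / 2^13.
V_out = 2.1 + 2051 × (11/8192) V
      = 2.1 + 2.75403 = 4.85403 V.

4.854 V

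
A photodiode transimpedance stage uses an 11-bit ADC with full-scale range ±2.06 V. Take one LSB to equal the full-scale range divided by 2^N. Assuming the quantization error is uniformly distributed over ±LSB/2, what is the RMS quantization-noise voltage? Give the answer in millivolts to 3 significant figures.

0.581 mV

The full-scale span is 2.06 − (-2.06) = 4.12 V.
One LSB is 4.12 V / 2048 = 2.0117 mV.
RMS of a uniform error over width LSB is LSB/√12 = 0.581 mV.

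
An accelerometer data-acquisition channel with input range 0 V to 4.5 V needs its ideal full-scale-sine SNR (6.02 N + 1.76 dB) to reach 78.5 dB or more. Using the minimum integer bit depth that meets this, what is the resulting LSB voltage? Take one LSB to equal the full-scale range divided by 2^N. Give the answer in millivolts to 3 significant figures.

0.549 mV

V_FS = 4.5 V.
Solving 6.02 N ≥ 78.5 − 1.76: N ≥ 12.748. Round up → N = 13.
LSB = 4.5 V ÷ 2^13 = 4.5/8192 V = 0.549 mV.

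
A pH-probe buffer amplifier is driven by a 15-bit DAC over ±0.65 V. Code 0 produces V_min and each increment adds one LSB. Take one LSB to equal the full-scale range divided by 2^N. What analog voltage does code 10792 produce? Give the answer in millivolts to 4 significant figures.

-221.9 mV

Range = 0.65 − (-0.65) = 1.3 V. LSB = 1.3 V / 2^15.
V_out = -0.65 + 10792 × (1.3/32768) V
      = -0.65 + 0.428149 = -0.221851 V.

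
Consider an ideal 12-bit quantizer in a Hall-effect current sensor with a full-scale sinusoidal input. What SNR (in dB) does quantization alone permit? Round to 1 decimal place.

74.0 dB

SNR = 6.02·12 + 1.76 = 74.00 dB.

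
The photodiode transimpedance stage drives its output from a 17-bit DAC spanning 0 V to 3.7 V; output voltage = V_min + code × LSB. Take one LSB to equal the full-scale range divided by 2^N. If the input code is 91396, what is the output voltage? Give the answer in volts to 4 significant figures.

Full-scale range = 3.7 V. LSB = 3.7 V / 2^17.
V_out = V_min + code × LSB = 0 V + 91396 × 3.7 V / 131072
      = 0 V + 2.58000 V = 2.58000 V.

2.580 V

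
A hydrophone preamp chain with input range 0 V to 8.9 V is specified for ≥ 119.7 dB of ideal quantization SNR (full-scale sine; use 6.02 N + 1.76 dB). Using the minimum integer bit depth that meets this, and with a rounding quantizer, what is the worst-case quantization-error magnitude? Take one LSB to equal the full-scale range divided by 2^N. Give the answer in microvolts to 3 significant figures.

Full-scale range = 8.9 V.
N ≥ (119.7 − 1.76)/6.02 = 19.591 → N_min = 20.
LSB = 8.9 V ÷ 2^20 = 8.9/1048576 V = 8.4877 µV.
Half an LSB is 4.24 µV.

4.24 µV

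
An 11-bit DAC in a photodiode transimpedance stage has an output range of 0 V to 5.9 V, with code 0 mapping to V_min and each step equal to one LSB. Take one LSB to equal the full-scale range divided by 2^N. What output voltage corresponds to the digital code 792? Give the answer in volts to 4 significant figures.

Full-scale range = 5.9 V. LSB = 5.9 V / 2^11.
Output = V_min + (792/2048) × range = 0 + 0.386719 × 5.9 V
      = 0 V + 2.28164 V = 2.28164 V.

2.282 V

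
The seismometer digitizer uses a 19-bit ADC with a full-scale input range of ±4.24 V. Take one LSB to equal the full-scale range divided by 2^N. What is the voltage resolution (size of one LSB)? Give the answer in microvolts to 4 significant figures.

16.17 µV

Range = 4.24 − (-4.24) = 8.48 V.
Number of codes = 2^19 = 524288.
Step size = 8.48/524288 V = 16.17 µV.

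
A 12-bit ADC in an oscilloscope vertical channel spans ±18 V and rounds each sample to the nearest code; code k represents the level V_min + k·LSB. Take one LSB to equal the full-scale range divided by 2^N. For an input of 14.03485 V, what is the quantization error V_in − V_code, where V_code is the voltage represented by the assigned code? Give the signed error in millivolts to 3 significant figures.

Full-scale range = 18 V − (-18 V) = 36 V. LSB = 36 V / 2^12 ≈ 8.789 mV.
(V_in − V_min)/LSB = (14.03485 − (-18)) × 4096/36 = 3644.8540 → nearest code k = 3645.
V_code = V_min + k × range/2^12 = -18 + 3645 × 36/4096 = 14.03613281 V.
V_in − V_code = 14.03485 − (14.03613281) = −1.28 mV.

−1.28 mV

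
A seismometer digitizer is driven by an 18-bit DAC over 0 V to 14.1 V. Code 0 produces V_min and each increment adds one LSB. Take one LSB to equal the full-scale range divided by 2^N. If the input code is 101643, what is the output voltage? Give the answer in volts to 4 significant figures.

Span = 14.1 V. LSB = 14.1 V / 2^18.
V_out = V_min + code × LSB = 0 V + 101643 × 14.1 V / 262144
      = 0 + 5.46710 = 5.46710 V.

5.467 V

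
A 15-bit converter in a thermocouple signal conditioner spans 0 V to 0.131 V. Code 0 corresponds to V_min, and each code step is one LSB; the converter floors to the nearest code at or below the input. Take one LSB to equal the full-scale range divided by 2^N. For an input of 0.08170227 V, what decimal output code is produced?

20436

Range is 0.131 V. LSB = 0.131 V / 2^15 ≈ 3.998 µV.
(V_in − V_min) × 2^15/range = (0.08170227 − (0)) × 32768/0.131 = 20436.794.
Floor → code = 20436.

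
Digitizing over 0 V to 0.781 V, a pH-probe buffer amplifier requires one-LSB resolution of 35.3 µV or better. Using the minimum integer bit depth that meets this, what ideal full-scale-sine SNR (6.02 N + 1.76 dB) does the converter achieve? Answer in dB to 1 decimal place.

92.1 dB

Span = 0.781 V.
0.781 V / 35.3 µV = 22120. Since 2^14 = 16384 and 2^15 = 32768, N = 15.
6.02(15) + 1.76 = 92.06 dB.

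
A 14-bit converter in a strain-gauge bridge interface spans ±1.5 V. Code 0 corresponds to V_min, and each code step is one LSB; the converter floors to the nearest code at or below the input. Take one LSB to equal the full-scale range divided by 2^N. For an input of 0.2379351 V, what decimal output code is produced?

Range = 1.5 − (-1.5) = 3 V. LSB = 3 V / 2^14 ≈ 183.1 µV.
code = ⌊(V_in − V_min)/LSB⌋ = ⌊(V_in − V_min) × 2^14 / range⌋
     = ⌊(0.2379351 − (-1.5)) × 16384 / 3⌋ = ⌊1.7379351 × 16384/3⌋
     = ⌊9491.443⌋ = 9491.

9491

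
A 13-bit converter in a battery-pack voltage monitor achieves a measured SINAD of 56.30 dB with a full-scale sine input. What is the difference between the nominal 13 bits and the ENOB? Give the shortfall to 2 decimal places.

3.94 bits

ENOB = (SINAD − 1.76)/6.02 = (56.30 − 1.76)/6.02 = 9.0598 bits.
13 − 9.0598 = 3.94 bits below nominal.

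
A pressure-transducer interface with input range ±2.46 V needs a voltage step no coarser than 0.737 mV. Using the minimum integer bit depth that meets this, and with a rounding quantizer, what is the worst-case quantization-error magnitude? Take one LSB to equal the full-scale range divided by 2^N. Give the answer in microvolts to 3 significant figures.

300 µV

Full-scale range = 2.46 V − (-2.46 V) = 4.92 V.
4.92 V / 0.737 mV = 6676. Since 2^12 = 4096 and 2^13 = 8192, N = 13.
LSB = 4.92 V / 2^13 = 0.60059 mV.
|e|_max = LSB/2 = 300 µV.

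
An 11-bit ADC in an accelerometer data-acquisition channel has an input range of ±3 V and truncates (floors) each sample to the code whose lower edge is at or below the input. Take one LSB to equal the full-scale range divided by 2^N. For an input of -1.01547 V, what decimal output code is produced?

The full-scale span is 3 − (-3) = 6 V. LSB = 6 V / 2^11 ≈ 2.930 mV.
code = ⌊(V_in − V_min)/LSB⌋ = ⌊(V_in − V_min) × 2^11 / range⌋
     = ⌊(-1.01547 − (-3)) × 2048 / 6⌋ = ⌊1.98453 × 2048/6⌋
     = ⌊677.386⌋ = 677.

677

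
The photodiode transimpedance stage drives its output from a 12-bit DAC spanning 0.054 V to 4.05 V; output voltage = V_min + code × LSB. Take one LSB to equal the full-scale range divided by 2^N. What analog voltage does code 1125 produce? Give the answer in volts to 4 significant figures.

1.152 V

Full-scale range = 4.05 V − (0.054 V) = 3.996 V. LSB = 3.996 V / 2^12.
V_out = V_min + code × LSB = 0.054 V + 1125 × 3.996 V / 4096
      = 0.054 V + 1.09753 V = 1.15153 V.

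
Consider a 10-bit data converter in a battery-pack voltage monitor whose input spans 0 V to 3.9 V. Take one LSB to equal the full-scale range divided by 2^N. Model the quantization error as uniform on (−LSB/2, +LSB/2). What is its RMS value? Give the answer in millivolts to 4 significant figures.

1.099 mV

Full-scale range = 3.9 V.
Step size = 3.9/1024 V = 3.80859 mV.
For a uniform distribution on [−LSB/2, +LSB/2], V_rms = LSB/√12 = 3.80859 mV/3.4641 = 1.099 mV.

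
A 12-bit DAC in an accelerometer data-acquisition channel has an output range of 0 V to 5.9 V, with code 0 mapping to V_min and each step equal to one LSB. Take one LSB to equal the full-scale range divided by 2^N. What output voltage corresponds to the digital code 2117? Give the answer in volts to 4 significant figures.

3.049 V

Range is 5.9 V. LSB = 5.9 V / 2^12.
V_out = 0 + 2117 × (5.9/4096) V
      = 0 + 3.04939 = 3.04939 V.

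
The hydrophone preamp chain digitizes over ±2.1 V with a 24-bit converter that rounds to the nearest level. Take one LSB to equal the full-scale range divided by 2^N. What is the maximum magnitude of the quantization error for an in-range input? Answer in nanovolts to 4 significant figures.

Range = 2.1 − (-2.1) = 4.2 V.
LSB = 4.2 V ÷ 2^24 = 4.2/16777216 V = 250.340 nV.
A rounding quantizer has |error| ≤ LSB/2 = 125.2 nV.

125.2 nV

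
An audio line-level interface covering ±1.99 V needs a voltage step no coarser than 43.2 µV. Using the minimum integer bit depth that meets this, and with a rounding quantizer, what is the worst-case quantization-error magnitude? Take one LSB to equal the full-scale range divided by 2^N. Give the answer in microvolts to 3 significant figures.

The full-scale span is 1.99 − (-1.99) = 3.98 V.
Required number of levels: 3.98/43.2 µV = 92130; smallest N with 2^N ≥ that is 17.
LSB = 3.98 V ÷ 2^17 = 3.98/131072 V = 30.365 µV.
|e|_max = LSB/2 = 15.2 µV.

15.2 µV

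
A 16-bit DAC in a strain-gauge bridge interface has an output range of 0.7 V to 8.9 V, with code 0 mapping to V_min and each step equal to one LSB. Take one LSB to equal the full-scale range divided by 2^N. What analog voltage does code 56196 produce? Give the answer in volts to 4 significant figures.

Span: 8.9 V − (0.7 V) = 8.2 V. LSB = 8.2 V / 2^16.
Output = V_min + (56196/65536) × range = 0.7 + 0.857483 × 8.2 V
      = 0.7 + 7.03136 = 7.73136 V.

7.731 V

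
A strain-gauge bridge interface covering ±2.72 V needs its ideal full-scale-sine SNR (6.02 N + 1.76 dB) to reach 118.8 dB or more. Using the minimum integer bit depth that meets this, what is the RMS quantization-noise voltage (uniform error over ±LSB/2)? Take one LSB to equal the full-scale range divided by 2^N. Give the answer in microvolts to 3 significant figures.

1.50 µV

Full-scale range = 2.72 V − (-2.72 V) = 5.44 V.
Solving 6.02 N ≥ 118.8 − 1.76: N ≥ 19.442. Round up → N = 20.
LSB = 5.44 V / 2^20 = 5.1880 µV.
σ_q = LSB/√12 = 5.1880 µV/3.4641 = 1.50 µV.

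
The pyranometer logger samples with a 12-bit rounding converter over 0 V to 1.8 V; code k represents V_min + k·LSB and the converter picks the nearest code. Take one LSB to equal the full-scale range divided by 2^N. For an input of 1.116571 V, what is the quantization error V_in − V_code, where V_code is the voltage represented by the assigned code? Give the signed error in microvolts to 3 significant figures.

−79.4 µV

Range is 1.8 V. LSB = 1.8 V / 2^12 ≈ 439.5 µV.
Position in LSBs: (1.116571 − (0)) × 4096/1.8 = 2540.8193; rounding gives k = 2541.
V_code = V_min + k × range/2^12 = 0 + 2541 × 1.8/4096 = 1.116650391 V.
Error = V_in − V_code = 1.116571 − (1.116650391) = −79.4 µV.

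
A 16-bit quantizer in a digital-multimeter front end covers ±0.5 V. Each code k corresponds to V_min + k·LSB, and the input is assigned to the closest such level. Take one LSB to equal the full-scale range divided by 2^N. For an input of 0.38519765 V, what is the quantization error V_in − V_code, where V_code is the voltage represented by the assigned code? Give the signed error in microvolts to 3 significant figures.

The full-scale span is 0.5 − (-0.5) = 1 V. LSB = 1 V / 2^16 ≈ 15.26 µV.
(0.38519765 − (-0.5)) / LSB = 0.88519765 × 65536/1 = 58012.3132. Nearest integer: k = 58012.
V_code = -0.5 + (58012/65536) × 1 = 0.38519287109 V.
e = 0.38519765 − (0.38519287109) = +4.78 µV.

+4.78 µV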